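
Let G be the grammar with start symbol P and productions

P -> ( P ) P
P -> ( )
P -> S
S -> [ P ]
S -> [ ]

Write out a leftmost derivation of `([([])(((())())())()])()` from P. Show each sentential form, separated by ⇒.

P ⇒ (P)P   [P -> ( P ) P]
(P)P ⇒ (S)P   [P -> S]
(S)P ⇒ ([P])P   [S -> [ P ]]
([P])P ⇒ ([(P)P])P   [P -> ( P ) P]
([(P)P])P ⇒ ([(S)P])P   [P -> S]
([(S)P])P ⇒ ([([])P])P   [S -> [ ]]
([([])P])P ⇒ ([([])(P)P])P   [P -> ( P ) P]
([([])(P)P])P ⇒ ([([])((P)P)P])P   [P -> ( P ) P]
([([])((P)P)P])P ⇒ ([([])(((P)P)P)P])P   [P -> ( P ) P]
([([])(((P)P)P)P])P ⇒ ([([])(((())P)P)P])P   [P -> ( )]
([([])(((())P)P)P])P ⇒ ([([])(((())())P)P])P   [P -> ( )]
([([])(((())())P)P])P ⇒ ([([])(((())())())P])P   [P -> ( )]
([([])(((())())())P])P ⇒ ([([])(((())())())()])P   [P -> ( )]
([([])(((())())())()])P ⇒ ([([])(((())())())()])()   [P -> ( )]

P ⇒ (P)P ⇒ (S)P ⇒ ([P])P ⇒ ([(P)P])P ⇒ ([(S)P])P ⇒ ([([])P])P ⇒ ([([])(P)P])P ⇒ ([([])((P)P)P])P ⇒ ([([])(((P)P)P)P])P ⇒ ([([])(((())P)P)P])P ⇒ ([([])(((())())P)P])P ⇒ ([([])(((())())())P])P ⇒ ([([])(((())())())()])P ⇒ ([([])(((())())())()])()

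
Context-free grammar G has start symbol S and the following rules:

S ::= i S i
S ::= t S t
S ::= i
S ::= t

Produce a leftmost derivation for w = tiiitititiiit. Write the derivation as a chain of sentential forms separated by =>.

S=>tSt=>tiSit=>tiiSiit=>tiiiSiiit=>tiiitStiiit=>tiiitiSitiiit=>tiiitititiiit

S => tSt   [S ::= t S t]
tSt => tiSit   [S ::= i S i]
tiSit => tiiSiit   [S ::= i S i]
tiiSiit => tiiiSiiit   [S ::= i S i]
tiiiSiiit => tiiitStiiit   [S ::= t S t]
tiiitStiiit => tiiitiSitiiit   [S ::= i S i]
tiiitiSitiiit => tiiitititiiit   [S ::= t]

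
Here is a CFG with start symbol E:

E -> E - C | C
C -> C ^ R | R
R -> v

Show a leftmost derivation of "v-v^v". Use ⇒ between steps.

E⇒E-C⇒C-C⇒R-C⇒v-C⇒v-C^R⇒v-R^R⇒v-v^R⇒v-v^v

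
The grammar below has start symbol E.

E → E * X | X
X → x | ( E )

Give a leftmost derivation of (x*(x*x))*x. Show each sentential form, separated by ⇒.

E ⇒ E*X ⇒ X*X ⇒ (E)*X ⇒ (E*X)*X ⇒ (X*X)*X ⇒ (x*X)*X ⇒ (x*(E))*X ⇒ (x*(E*X))*X ⇒ (x*(X*X))*X ⇒ (x*(x*X))*X ⇒ (x*(x*x))*X ⇒ (x*(x*x))*x

E ⇒ E*X   [E → E * X]
E*X ⇒ X*X   [E → X]
X*X ⇒ (E)*X   [X → ( E )]
(E)*X ⇒ (E*X)*X   [E → E * X]
(E*X)*X ⇒ (X*X)*X   [E → X]
(X*X)*X ⇒ (x*X)*X   [X → x]
(x*X)*X ⇒ (x*(E))*X   [X → ( E )]
(x*(E))*X ⇒ (x*(E*X))*X   [E → E * X]
(x*(E*X))*X ⇒ (x*(X*X))*X   [E → X]
(x*(X*X))*X ⇒ (x*(x*X))*X   [X → x]
(x*(x*X))*X ⇒ (x*(x*x))*X   [X → x]
(x*(x*x))*X ⇒ (x*(x*x))*x   [X → x]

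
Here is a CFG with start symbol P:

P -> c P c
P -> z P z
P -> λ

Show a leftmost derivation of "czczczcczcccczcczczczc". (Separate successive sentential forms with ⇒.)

P ⇒ cPc   [P -> c P c]
cPc ⇒ czPzc   [P -> z P z]
czPzc ⇒ czcPczc   [P -> c P c]
czcPczc ⇒ czczPzczc   [P -> z P z]
czczPzczc ⇒ czczcPczczc   [P -> c P c]
czczcPczczc ⇒ czczczPzczczc   [P -> z P z]
czczczPzczczc ⇒ czczczcPczczczc   [P -> c P c]
czczczcPczczczc ⇒ czczczccPcczczczc   [P -> c P c]
czczczccPcczczczc ⇒ czczczcczPzcczczczc   [P -> z P z]
czczczcczPzcczczczc ⇒ czczczcczcPczcczczczc   [P -> c P c]
czczczcczcPczcczczczc ⇒ czczczcczccPcczcczczczc   [P -> c P c]
czczczcczccPcczcczczczc ⇒ czczczcczcccczcczczczc   [P -> λ]

P⇒cPc⇒czPzc⇒czcPczc⇒czczPzczc⇒czczcPczczc⇒czczczPzczczc⇒czczczcPczczczc⇒czczczccPcczczczc⇒czczczcczPzcczczczc⇒czczczcczcPczcczczczc⇒czczczcczccPcczcczczczc⇒czczczcczcccczcczczczc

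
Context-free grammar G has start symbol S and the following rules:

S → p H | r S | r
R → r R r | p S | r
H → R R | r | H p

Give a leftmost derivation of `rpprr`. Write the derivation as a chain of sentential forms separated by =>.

S => rS => rpH => rpRR => rppSR => rpprR => rpprr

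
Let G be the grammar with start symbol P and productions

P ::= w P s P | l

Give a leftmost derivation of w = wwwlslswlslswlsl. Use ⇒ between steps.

P⇒wPsP⇒wwPsPsP⇒wwwPsPsPsP⇒wwwlsPsPsP⇒wwwlslsPsP⇒wwwlslswPsPsP⇒wwwlslswlsPsP⇒wwwlslswlslsP⇒wwwlslswlslswPsP⇒wwwlslswlslswlsP⇒wwwlslswlslswlsl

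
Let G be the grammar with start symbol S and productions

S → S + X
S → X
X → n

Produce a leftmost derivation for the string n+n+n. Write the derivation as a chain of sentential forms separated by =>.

S => S+X   [S → S + X]
S+X => S+X+X   [S → S + X]
S+X+X => X+X+X   [S → X]
X+X+X => n+X+X   [X → n]
n+X+X => n+n+X   [X → n]
n+n+X => n+n+n   [X → n]

S => S+X => S+X+X => X+X+X => n+X+X => n+n+X => n+n+n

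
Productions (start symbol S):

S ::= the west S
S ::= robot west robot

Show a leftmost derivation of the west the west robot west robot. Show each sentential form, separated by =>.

S => the west S => the west the west S => the west the west robot west robot

S => the west S   [S ::= the west S]
the west S => the west the west S   [S ::= the west S]
the west the west S => the west the west robot west robot   [S ::= robot west robot]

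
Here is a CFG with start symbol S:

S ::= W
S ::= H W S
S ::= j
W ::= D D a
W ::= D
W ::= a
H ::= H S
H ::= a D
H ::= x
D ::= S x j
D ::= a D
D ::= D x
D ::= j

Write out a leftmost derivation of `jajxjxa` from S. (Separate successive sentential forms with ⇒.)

S ⇒ W   [S ::= W]
W ⇒ DDa   [W ::= D D a]
DDa ⇒ jDa   [D ::= j]
jDa ⇒ jaDa   [D ::= a D]
jaDa ⇒ jaDxa   [D ::= D x]
jaDxa ⇒ jaSxjxa   [D ::= S x j]
jaSxjxa ⇒ jajxjxa   [S ::= j]

S ⇒ W ⇒ DDa ⇒ jDa ⇒ jaDa ⇒ jaDxa ⇒ jaSxjxa ⇒ jajxjxa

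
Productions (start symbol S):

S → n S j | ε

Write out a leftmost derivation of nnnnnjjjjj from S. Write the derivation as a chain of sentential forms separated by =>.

S=>nSj=>nnSjj=>nnnSjjj=>nnnnSjjjj=>nnnnnSjjjjj=>nnnnnjjjjj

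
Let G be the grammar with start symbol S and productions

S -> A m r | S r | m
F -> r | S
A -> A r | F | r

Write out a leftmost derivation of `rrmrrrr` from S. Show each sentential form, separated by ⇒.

S ⇒ Sr   [S -> S r]
Sr ⇒ Srr   [S -> S r]
Srr ⇒ Srrr   [S -> S r]
Srrr ⇒ Amrrrr   [S -> A m r]
Amrrrr ⇒ Armrrrr   [A -> A r]
Armrrrr ⇒ Frmrrrr   [A -> F]
Frmrrrr ⇒ rrmrrrr   [F -> r]

S⇒Sr⇒Srr⇒Srrr⇒Amrrrr⇒Armrrrr⇒Frmrrrr⇒rrmrrrr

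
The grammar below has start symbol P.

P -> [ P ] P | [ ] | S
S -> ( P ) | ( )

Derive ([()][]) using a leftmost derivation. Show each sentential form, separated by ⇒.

P ⇒ S   [P -> S]
S ⇒ (P)   [S -> ( P )]
(P) ⇒ ([P]P)   [P -> [ P ] P]
([P]P) ⇒ ([S]P)   [P -> S]
([S]P) ⇒ ([()]P)   [S -> ( )]
([()]P) ⇒ ([()][])   [P -> [ ]]

P ⇒ S ⇒ (P) ⇒ ([P]P) ⇒ ([S]P) ⇒ ([()]P) ⇒ ([()][])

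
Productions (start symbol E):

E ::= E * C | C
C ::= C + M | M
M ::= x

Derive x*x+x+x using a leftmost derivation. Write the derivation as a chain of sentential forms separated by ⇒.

E⇒E*C⇒C*C⇒M*C⇒x*C⇒x*C+M⇒x*C+M+M⇒x*M+M+M⇒x*x+M+M⇒x*x+x+M⇒x*x+x+x

E ⇒ E*C   [E ::= E * C]
E*C ⇒ C*C   [E ::= C]
C*C ⇒ M*C   [C ::= M]
M*C ⇒ x*C   [M ::= x]
x*C ⇒ x*C+M   [C ::= C + M]
x*C+M ⇒ x*C+M+M   [C ::= C + M]
x*C+M+M ⇒ x*M+M+M   [C ::= M]
x*M+M+M ⇒ x*x+M+M   [M ::= x]
x*x+M+M ⇒ x*x+x+M   [M ::= x]
x*x+x+M ⇒ x*x+x+x   [M ::= x]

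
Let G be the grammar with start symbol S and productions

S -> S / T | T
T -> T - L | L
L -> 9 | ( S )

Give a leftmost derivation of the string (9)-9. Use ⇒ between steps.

S ⇒ T   [S -> T]
T ⇒ T-L   [T -> T - L]
T-L ⇒ L-L   [T -> L]
L-L ⇒ (S)-L   [L -> ( S )]
(S)-L ⇒ (T)-L   [S -> T]
(T)-L ⇒ (L)-L   [T -> L]
(L)-L ⇒ (9)-L   [L -> 9]
(9)-L ⇒ (9)-9   [L -> 9]

S⇒T⇒T-L⇒L-L⇒(S)-L⇒(T)-L⇒(L)-L⇒(9)-L⇒(9)-9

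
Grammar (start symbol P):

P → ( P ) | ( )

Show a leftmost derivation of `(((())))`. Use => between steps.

P => (P) => ((P)) => (((P))) => (((())))

P => (P)   [P → ( P )]
(P) => ((P))   [P → ( P )]
((P)) => (((P)))   [P → ( P )]
(((P))) => (((())))   [P → ( )]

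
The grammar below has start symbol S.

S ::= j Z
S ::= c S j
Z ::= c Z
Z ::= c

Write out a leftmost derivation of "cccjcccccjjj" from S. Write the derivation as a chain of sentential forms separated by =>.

S => cSj => ccSjj => cccSjjj => cccjZjjj => cccjcZjjj => cccjccZjjj => cccjcccZjjj => cccjccccZjjj => cccjcccccjjj

S => cSj   [S ::= c S j]
cSj => ccSjj   [S ::= c S j]
ccSjj => cccSjjj   [S ::= c S j]
cccSjjj => cccjZjjj   [S ::= j Z]
cccjZjjj => cccjcZjjj   [Z ::= c Z]
cccjcZjjj => cccjccZjjj   [Z ::= c Z]
cccjccZjjj => cccjcccZjjj   [Z ::= c Z]
cccjcccZjjj => cccjccccZjjj   [Z ::= c Z]
cccjccccZjjj => cccjcccccjjj   [Z ::= c]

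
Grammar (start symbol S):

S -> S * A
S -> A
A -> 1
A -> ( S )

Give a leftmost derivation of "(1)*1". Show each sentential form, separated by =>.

S=>S*A=>A*A=>(S)*A=>(A)*A=>(1)*A=>(1)*1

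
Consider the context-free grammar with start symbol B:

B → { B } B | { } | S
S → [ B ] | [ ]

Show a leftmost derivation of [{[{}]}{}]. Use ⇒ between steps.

B⇒S⇒[B]⇒[{B}B]⇒[{S}B]⇒[{[B]}B]⇒[{[{}]}B]⇒[{[{}]}{}]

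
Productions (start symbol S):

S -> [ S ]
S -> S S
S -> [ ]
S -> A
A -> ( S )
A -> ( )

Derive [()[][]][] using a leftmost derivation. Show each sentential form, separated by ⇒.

S⇒SS⇒[S]S⇒[SS]S⇒[SSS]S⇒[ASS]S⇒[()SS]S⇒[()[]S]S⇒[()[][]]S⇒[()[][]][]

S ⇒ SS   [S -> S S]
SS ⇒ [S]S   [S -> [ S ]]
[S]S ⇒ [SS]S   [S -> S S]
[SS]S ⇒ [SSS]S   [S -> S S]
[SSS]S ⇒ [ASS]S   [S -> A]
[ASS]S ⇒ [()SS]S   [A -> ( )]
[()SS]S ⇒ [()[]S]S   [S -> [ ]]
[()[]S]S ⇒ [()[][]]S   [S -> [ ]]
[()[][]]S ⇒ [()[][]][]   [S -> [ ]]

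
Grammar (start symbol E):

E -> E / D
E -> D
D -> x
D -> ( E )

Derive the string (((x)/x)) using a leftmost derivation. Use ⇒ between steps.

E ⇒ D ⇒ (E) ⇒ (D) ⇒ ((E)) ⇒ ((E/D)) ⇒ ((D/D)) ⇒ (((E)/D)) ⇒ (((D)/D)) ⇒ (((x)/D)) ⇒ (((x)/x))

E ⇒ D   [E -> D]
D ⇒ (E)   [D -> ( E )]
(E) ⇒ (D)   [E -> D]
(D) ⇒ ((E))   [D -> ( E )]
((E)) ⇒ ((E/D))   [E -> E / D]
((E/D)) ⇒ ((D/D))   [E -> D]
((D/D)) ⇒ (((E)/D))   [D -> ( E )]
(((E)/D)) ⇒ (((D)/D))   [E -> D]
(((D)/D)) ⇒ (((x)/D))   [D -> x]
(((x)/D)) ⇒ (((x)/x))   [D -> x]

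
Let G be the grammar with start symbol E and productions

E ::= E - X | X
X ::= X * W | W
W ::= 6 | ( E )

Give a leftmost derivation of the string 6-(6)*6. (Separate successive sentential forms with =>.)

E => E-X => X-X => W-X => 6-X => 6-X*W => 6-W*W => 6-(E)*W => 6-(X)*W => 6-(W)*W => 6-(6)*W => 6-(6)*6

E => E-X   [E ::= E - X]
E-X => X-X   [E ::= X]
X-X => W-X   [X ::= W]
W-X => 6-X   [W ::= 6]
6-X => 6-X*W   [X ::= X * W]
6-X*W => 6-W*W   [X ::= W]
6-W*W => 6-(E)*W   [W ::= ( E )]
6-(E)*W => 6-(X)*W   [E ::= X]
6-(X)*W => 6-(W)*W   [X ::= W]
6-(W)*W => 6-(6)*W   [W ::= 6]
6-(6)*W => 6-(6)*6   [W ::= 6]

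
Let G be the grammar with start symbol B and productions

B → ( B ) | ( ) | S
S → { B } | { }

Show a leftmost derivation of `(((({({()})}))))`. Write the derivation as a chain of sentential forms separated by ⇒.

B⇒(B)⇒((B))⇒(((B)))⇒((((B))))⇒((((S))))⇒(((({B}))))⇒(((({(B)}))))⇒(((({(S)}))))⇒(((({({B})}))))⇒(((({({()})}))))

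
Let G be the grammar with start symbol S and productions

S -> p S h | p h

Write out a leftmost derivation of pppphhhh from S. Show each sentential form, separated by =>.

S => pSh   [S -> p S h]
pSh => ppShh   [S -> p S h]
ppShh => pppShhh   [S -> p S h]
pppShhh => pppphhhh   [S -> p h]

S=>pSh=>ppShh=>pppShhh=>pppphhhh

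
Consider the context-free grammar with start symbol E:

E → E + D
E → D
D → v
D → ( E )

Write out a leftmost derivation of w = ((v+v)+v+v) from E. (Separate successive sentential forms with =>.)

E => D   [E → D]
D => (E)   [D → ( E )]
(E) => (E+D)   [E → E + D]
(E+D) => (E+D+D)   [E → E + D]
(E+D+D) => (D+D+D)   [E → D]
(D+D+D) => ((E)+D+D)   [D → ( E )]
((E)+D+D) => ((E+D)+D+D)   [E → E + D]
((E+D)+D+D) => ((D+D)+D+D)   [E → D]
((D+D)+D+D) => ((v+D)+D+D)   [D → v]
((v+D)+D+D) => ((v+v)+D+D)   [D → v]
((v+v)+D+D) => ((v+v)+v+D)   [D → v]
((v+v)+v+D) => ((v+v)+v+v)   [D → v]

E => D => (E) => (E+D) => (E+D+D) => (D+D+D) => ((E)+D+D) => ((E+D)+D+D) => ((D+D)+D+D) => ((v+D)+D+D) => ((v+v)+D+D) => ((v+v)+v+D) => ((v+v)+v+v)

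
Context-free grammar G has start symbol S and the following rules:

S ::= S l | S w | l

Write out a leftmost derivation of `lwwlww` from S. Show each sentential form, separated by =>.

S => Sw => Sww => Slww => Swlww => Swwlww => lwwlww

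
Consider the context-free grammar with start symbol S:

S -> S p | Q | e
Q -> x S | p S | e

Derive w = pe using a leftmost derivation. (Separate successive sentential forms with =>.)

S=>Q=>pS=>pe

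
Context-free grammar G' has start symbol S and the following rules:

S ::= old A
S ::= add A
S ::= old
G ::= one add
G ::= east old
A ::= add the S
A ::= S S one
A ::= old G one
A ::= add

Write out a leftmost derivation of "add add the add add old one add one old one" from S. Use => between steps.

S => add A   [S ::= add A]
add A => add add the S   [A ::= add the S]
add add the S => add add the add A   [S ::= add A]
add add the add A => add add the add S S one   [A ::= S S one]
add add the add S S one => add add the add add A S one   [S ::= add A]
add add the add add A S one => add add the add add old G one S one   [A ::= old G one]
add add the add add old G one S one => add add the add add old one add one S one   [G ::= one add]
add add the add add old one add one S one => add add the add add old one add one old one   [S ::= old]

S => add A => add add the S => add add the add A => add add the add S S one => add add the add add A S one => add add the add add old G one S one => add add the add add old one add one S one => add add the add add old one add one old one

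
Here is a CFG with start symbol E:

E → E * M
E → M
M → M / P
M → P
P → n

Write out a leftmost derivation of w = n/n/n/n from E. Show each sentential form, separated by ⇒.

E ⇒ M   [E → M]
M ⇒ M/P   [M → M / P]
M/P ⇒ M/P/P   [M → M / P]
M/P/P ⇒ M/P/P/P   [M → M / P]
M/P/P/P ⇒ P/P/P/P   [M → P]
P/P/P/P ⇒ n/P/P/P   [P → n]
n/P/P/P ⇒ n/n/P/P   [P → n]
n/n/P/P ⇒ n/n/n/P   [P → n]
n/n/n/P ⇒ n/n/n/n   [P → n]

E ⇒ M ⇒ M/P ⇒ M/P/P ⇒ M/P/P/P ⇒ P/P/P/P ⇒ n/P/P/P ⇒ n/n/P/P ⇒ n/n/n/P ⇒ n/n/n/n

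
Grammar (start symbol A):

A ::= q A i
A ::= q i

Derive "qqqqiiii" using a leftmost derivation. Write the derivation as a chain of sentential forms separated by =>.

A => qAi   [A ::= q A i]
qAi => qqAii   [A ::= q A i]
qqAii => qqqAiii   [A ::= q A i]
qqqAiii => qqqqiiii   [A ::= q i]

A => qAi => qqAii => qqqAiii => qqqqiiii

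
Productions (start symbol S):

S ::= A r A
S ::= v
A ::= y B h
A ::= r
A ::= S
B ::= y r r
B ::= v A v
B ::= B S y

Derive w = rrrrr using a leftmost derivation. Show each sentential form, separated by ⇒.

S ⇒ ArA   [S ::= A r A]
ArA ⇒ SrA   [A ::= S]
SrA ⇒ ArArA   [S ::= A r A]
ArArA ⇒ rrArA   [A ::= r]
rrArA ⇒ rrrrA   [A ::= r]
rrrrA ⇒ rrrrr   [A ::= r]

S ⇒ ArA ⇒ SrA ⇒ ArArA ⇒ rrArA ⇒ rrrrA ⇒ rrrrr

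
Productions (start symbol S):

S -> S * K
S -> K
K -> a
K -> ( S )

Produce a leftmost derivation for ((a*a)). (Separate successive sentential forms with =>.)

S=>K=>(S)=>(K)=>((S))=>((S*K))=>((K*K))=>((a*K))=>((a*a))

S => K   [S -> K]
K => (S)   [K -> ( S )]
(S) => (K)   [S -> K]
(K) => ((S))   [K -> ( S )]
((S)) => ((S*K))   [S -> S * K]
((S*K)) => ((K*K))   [S -> K]
((K*K)) => ((a*K))   [K -> a]
((a*K)) => ((a*a))   [K -> a]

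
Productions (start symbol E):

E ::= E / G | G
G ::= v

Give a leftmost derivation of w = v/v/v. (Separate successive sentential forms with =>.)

E => E/G => E/G/G => G/G/G => v/G/G => v/v/G => v/v/v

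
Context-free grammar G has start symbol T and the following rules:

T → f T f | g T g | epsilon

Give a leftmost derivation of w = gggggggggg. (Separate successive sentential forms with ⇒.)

T ⇒ gTg   [T → g T g]
gTg ⇒ ggTgg   [T → g T g]
ggTgg ⇒ gggTggg   [T → g T g]
gggTggg ⇒ ggggTgggg   [T → g T g]
ggggTgggg ⇒ gggggTggggg   [T → g T g]
gggggTggggg ⇒ gggggggggg   [T → epsilon]

T ⇒ gTg ⇒ ggTgg ⇒ gggTggg ⇒ ggggTgggg ⇒ gggggTggggg ⇒ gggggggggg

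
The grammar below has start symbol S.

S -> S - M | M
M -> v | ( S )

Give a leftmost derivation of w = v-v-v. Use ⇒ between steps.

S⇒S-M⇒S-M-M⇒M-M-M⇒v-M-M⇒v-v-M⇒v-v-v

S ⇒ S-M   [S -> S - M]
S-M ⇒ S-M-M   [S -> S - M]
S-M-M ⇒ M-M-M   [S -> M]
M-M-M ⇒ v-M-M   [M -> v]
v-M-M ⇒ v-v-M   [M -> v]
v-v-M ⇒ v-v-v   [M -> v]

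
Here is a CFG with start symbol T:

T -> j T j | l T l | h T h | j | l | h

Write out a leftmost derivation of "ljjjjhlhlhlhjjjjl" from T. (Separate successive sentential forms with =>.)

T => lTl   [T -> l T l]
lTl => ljTjl   [T -> j T j]
ljTjl => ljjTjjl   [T -> j T j]
ljjTjjl => ljjjTjjjl   [T -> j T j]
ljjjTjjjl => ljjjjTjjjjl   [T -> j T j]
ljjjjTjjjjl => ljjjjhThjjjjl   [T -> h T h]
ljjjjhThjjjjl => ljjjjhlTlhjjjjl   [T -> l T l]
ljjjjhlTlhjjjjl => ljjjjhlhThlhjjjjl   [T -> h T h]
ljjjjhlhThlhjjjjl => ljjjjhlhlhlhjjjjl   [T -> l]

T => lTl => ljTjl => ljjTjjl => ljjjTjjjl => ljjjjTjjjjl => ljjjjhThjjjjl => ljjjjhlTlhjjjjl => ljjjjhlhThlhjjjjl => ljjjjhlhlhlhjjjjl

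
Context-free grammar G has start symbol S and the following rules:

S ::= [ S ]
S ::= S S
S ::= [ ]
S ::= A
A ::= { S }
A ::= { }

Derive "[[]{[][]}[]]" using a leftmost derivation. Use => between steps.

S=>[S]=>[SS]=>[[]S]=>[[]SS]=>[[]AS]=>[[]{S}S]=>[[]{SS}S]=>[[]{[]S}S]=>[[]{[][]}S]=>[[]{[][]}[]]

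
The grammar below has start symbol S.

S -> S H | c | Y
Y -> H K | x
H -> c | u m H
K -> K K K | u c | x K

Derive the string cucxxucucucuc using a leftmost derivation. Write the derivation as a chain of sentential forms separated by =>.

S => Y   [S -> Y]
Y => HK   [Y -> H K]
HK => cK   [H -> c]
cK => cKKK   [K -> K K K]
cKKK => cKKKKK   [K -> K K K]
cKKKKK => cucKKKK   [K -> u c]
cucKKKK => cucxKKKK   [K -> x K]
cucxKKKK => cucxxKKKK   [K -> x K]
cucxxKKKK => cucxxucKKK   [K -> u c]
cucxxucKKK => cucxxucucKK   [K -> u c]
cucxxucucKK => cucxxucucucK   [K -> u c]
cucxxucucucK => cucxxucucucuc   [K -> u c]

S => Y => HK => cK => cKKK => cKKKKK => cucKKKK => cucxKKKK => cucxxKKKK => cucxxucKKK => cucxxucucKK => cucxxucucucK => cucxxucucucuc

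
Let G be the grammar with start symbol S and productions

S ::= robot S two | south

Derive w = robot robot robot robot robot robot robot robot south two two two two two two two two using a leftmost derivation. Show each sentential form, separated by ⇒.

S ⇒ robot S two ⇒ robot robot S two two ⇒ robot robot robot S two two two ⇒ robot robot robot robot S two two two two ⇒ robot robot robot robot robot S two two two two two ⇒ robot robot robot robot robot robot S two two two two two two ⇒ robot robot robot robot robot robot robot S two two two two two two two ⇒ robot robot robot robot robot robot robot robot S two two two two two two two two ⇒ robot robot robot robot robot robot robot robot south two two two two two two two two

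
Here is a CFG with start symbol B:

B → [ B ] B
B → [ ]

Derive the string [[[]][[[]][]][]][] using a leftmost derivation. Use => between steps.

B => [B]B => [[B]B]B => [[[]]B]B => [[[]][B]B]B => [[[]][[B]B]B]B => [[[]][[[]]B]B]B => [[[]][[[]][]]B]B => [[[]][[[]][]][]]B => [[[]][[[]][]][]][]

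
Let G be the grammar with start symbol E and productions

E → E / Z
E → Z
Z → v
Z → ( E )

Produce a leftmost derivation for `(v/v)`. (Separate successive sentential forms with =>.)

E => Z => (E) => (E/Z) => (Z/Z) => (v/Z) => (v/v)

E => Z   [E → Z]
Z => (E)   [Z → ( E )]
(E) => (E/Z)   [E → E / Z]
(E/Z) => (Z/Z)   [E → Z]
(Z/Z) => (v/Z)   [Z → v]
(v/Z) => (v/v)   [Z → v]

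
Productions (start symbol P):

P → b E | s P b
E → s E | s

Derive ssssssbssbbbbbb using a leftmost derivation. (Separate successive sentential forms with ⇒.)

P⇒sPb⇒ssPbb⇒sssPbbb⇒ssssPbbbb⇒sssssPbbbbb⇒ssssssPbbbbbb⇒ssssssbEbbbbbb⇒ssssssbsEbbbbbb⇒ssssssbssbbbbbb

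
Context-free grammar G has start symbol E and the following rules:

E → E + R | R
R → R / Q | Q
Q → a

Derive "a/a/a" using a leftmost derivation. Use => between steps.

E=>R=>R/Q=>R/Q/Q=>Q/Q/Q=>a/Q/Q=>a/a/Q=>a/a/a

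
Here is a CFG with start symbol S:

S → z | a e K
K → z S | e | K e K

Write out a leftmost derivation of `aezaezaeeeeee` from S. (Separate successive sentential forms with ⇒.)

S ⇒ aeK   [S → a e K]
aeK ⇒ aezS   [K → z S]
aezS ⇒ aezaeK   [S → a e K]
aezaeK ⇒ aezaeKeK   [K → K e K]
aezaeKeK ⇒ aezaezSeK   [K → z S]
aezaezSeK ⇒ aezaezaeKeK   [S → a e K]
aezaezaeKeK ⇒ aezaezaeKeKeK   [K → K e K]
aezaezaeKeKeK ⇒ aezaezaeeeKeK   [K → e]
aezaezaeeeKeK ⇒ aezaezaeeeeeK   [K → e]
aezaezaeeeeeK ⇒ aezaezaeeeeee   [K → e]

S ⇒ aeK ⇒ aezS ⇒ aezaeK ⇒ aezaeKeK ⇒ aezaezSeK ⇒ aezaezaeKeK ⇒ aezaezaeKeKeK ⇒ aezaezaeeeKeK ⇒ aezaezaeeeeeK ⇒ aezaezaeeeeee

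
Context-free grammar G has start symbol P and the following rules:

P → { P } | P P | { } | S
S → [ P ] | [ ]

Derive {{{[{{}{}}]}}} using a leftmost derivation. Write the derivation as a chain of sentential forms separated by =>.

P => {P} => {{P}} => {{{P}}} => {{{S}}} => {{{[P]}}} => {{{[{P}]}}} => {{{[{PP}]}}} => {{{[{{}P}]}}} => {{{[{{}{}}]}}}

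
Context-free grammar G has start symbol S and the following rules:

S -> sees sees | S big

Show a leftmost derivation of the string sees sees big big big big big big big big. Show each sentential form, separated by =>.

S => S big => S big big => S big big big => S big big big big => S big big big big big => S big big big big big big => S big big big big big big big => S big big big big big big big big => sees sees big big big big big big big big

S => S big   [S -> S big]
S big => S big big   [S -> S big]
S big big => S big big big   [S -> S big]
S big big big => S big big big big   [S -> S big]
S big big big big => S big big big big big   [S -> S big]
S big big big big big => S big big big big big big   [S -> S big]
S big big big big big big => S big big big big big big big   [S -> S big]
S big big big big big big big => S big big big big big big big big   [S -> S big]
S big big big big big big big big => sees sees big big big big big big big big   [S -> sees sees]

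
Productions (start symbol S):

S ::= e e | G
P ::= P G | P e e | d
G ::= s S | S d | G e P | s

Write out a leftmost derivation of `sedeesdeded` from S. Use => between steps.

S => G   [S ::= G]
G => GeP   [G ::= G e P]
GeP => GePeP   [G ::= G e P]
GePeP => GePePeP   [G ::= G e P]
GePePeP => sePePeP   [G ::= s]
sePePeP => sePGePeP   [P ::= P G]
sePGePeP => sePeeGePeP   [P ::= P e e]
sePeeGePeP => sedeeGePeP   [P ::= d]
sedeeGePeP => sedeeSdePeP   [G ::= S d]
sedeeSdePeP => sedeeGdePeP   [S ::= G]
sedeeGdePeP => sedeesdePeP   [G ::= s]
sedeesdePeP => sedeesdedeP   [P ::= d]
sedeesdedeP => sedeesdeded   [P ::= d]

S => G => GeP => GePeP => GePePeP => sePePeP => sePGePeP => sePeeGePeP => sedeeGePeP => sedeeSdePeP => sedeeGdePeP => sedeesdePeP => sedeesdedeP => sedeesdeded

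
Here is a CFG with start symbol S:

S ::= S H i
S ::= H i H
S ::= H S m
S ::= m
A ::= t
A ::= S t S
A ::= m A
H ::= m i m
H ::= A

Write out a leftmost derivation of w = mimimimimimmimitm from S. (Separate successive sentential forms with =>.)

S=>HiH=>mimiH=>mimiA=>mimiStS=>mimiSHitS=>mimiHiHHitS=>mimimimiHHitS=>mimimimimimHitS=>mimimimimimmimitS=>mimimimimimmimitm

S => HiH   [S ::= H i H]
HiH => mimiH   [H ::= m i m]
mimiH => mimiA   [H ::= A]
mimiA => mimiStS   [A ::= S t S]
mimiStS => mimiSHitS   [S ::= S H i]
mimiSHitS => mimiHiHHitS   [S ::= H i H]
mimiHiHHitS => mimimimiHHitS   [H ::= m i m]
mimimimiHHitS => mimimimimimHitS   [H ::= m i m]
mimimimimimHitS => mimimimimimmimitS   [H ::= m i m]
mimimimimimmimitS => mimimimimimmimitm   [S ::= m]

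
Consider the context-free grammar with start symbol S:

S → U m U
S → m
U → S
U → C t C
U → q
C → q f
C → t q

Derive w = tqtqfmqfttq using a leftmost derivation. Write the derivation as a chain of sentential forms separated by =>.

S => UmU => CtCmU => tqtCmU => tqtqfmU => tqtqfmCtC => tqtqfmqftC => tqtqfmqfttq

S => UmU   [S → U m U]
UmU => CtCmU   [U → C t C]
CtCmU => tqtCmU   [C → t q]
tqtCmU => tqtqfmU   [C → q f]
tqtqfmU => tqtqfmCtC   [U → C t C]
tqtqfmCtC => tqtqfmqftC   [C → q f]
tqtqfmqftC => tqtqfmqfttq   [C → t q]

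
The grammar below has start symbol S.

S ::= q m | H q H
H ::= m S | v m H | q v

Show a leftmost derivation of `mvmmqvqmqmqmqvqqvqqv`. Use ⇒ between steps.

S ⇒ HqH   [S ::= H q H]
HqH ⇒ mSqH   [H ::= m S]
mSqH ⇒ mHqHqH   [S ::= H q H]
mHqHqH ⇒ mvmHqHqH   [H ::= v m H]
mvmHqHqH ⇒ mvmmSqHqH   [H ::= m S]
mvmmSqHqH ⇒ mvmmHqHqHqH   [S ::= H q H]
mvmmHqHqHqH ⇒ mvmmqvqHqHqH   [H ::= q v]
mvmmqvqHqHqH ⇒ mvmmqvqmSqHqH   [H ::= m S]
mvmmqvqmSqHqH ⇒ mvmmqvqmqmqHqH   [S ::= q m]
mvmmqvqmqmqHqH ⇒ mvmmqvqmqmqmSqH   [H ::= m S]
mvmmqvqmqmqmSqH ⇒ mvmmqvqmqmqmHqHqH   [S ::= H q H]
mvmmqvqmqmqmHqHqH ⇒ mvmmqvqmqmqmqvqHqH   [H ::= q v]
mvmmqvqmqmqmqvqHqH ⇒ mvmmqvqmqmqmqvqqvqH   [H ::= q v]
mvmmqvqmqmqmqvqqvqH ⇒ mvmmqvqmqmqmqvqqvqqv   [H ::= q v]

S ⇒ HqH ⇒ mSqH ⇒ mHqHqH ⇒ mvmHqHqH ⇒ mvmmSqHqH ⇒ mvmmHqHqHqH ⇒ mvmmqvqHqHqH ⇒ mvmmqvqmSqHqH ⇒ mvmmqvqmqmqHqH ⇒ mvmmqvqmqmqmSqH ⇒ mvmmqvqmqmqmHqHqH ⇒ mvmmqvqmqmqmqvqHqH ⇒ mvmmqvqmqmqmqvqqvqH ⇒ mvmmqvqmqmqmqvqqvqqv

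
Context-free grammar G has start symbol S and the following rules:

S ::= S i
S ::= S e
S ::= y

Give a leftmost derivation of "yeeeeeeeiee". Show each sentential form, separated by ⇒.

S⇒Se⇒See⇒Siee⇒Seiee⇒Seeiee⇒Seeeiee⇒Seeeeiee⇒Seeeeeiee⇒Seeeeeeiee⇒Seeeeeeeiee⇒yeeeeeeeiee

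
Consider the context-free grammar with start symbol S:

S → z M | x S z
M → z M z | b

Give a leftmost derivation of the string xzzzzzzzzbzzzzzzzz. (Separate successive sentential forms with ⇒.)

S⇒xSz⇒xzMz⇒xzzMzz⇒xzzzMzzz⇒xzzzzMzzzz⇒xzzzzzMzzzzz⇒xzzzzzzMzzzzzz⇒xzzzzzzzMzzzzzzz⇒xzzzzzzzzMzzzzzzzz⇒xzzzzzzzzbzzzzzzzz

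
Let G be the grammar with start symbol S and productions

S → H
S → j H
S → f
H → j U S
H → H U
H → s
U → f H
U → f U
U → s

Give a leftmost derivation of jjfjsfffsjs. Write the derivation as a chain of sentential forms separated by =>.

S => jH   [S → j H]
jH => jjUS   [H → j U S]
jjUS => jjfHS   [U → f H]
jjfHS => jjfHUS   [H → H U]
jjfHUS => jjfjUSUS   [H → j U S]
jjfjUSUS => jjfjsSUS   [U → s]
jjfjsSUS => jjfjsfUS   [S → f]
jjfjsfUS => jjfjsffUS   [U → f U]
jjfjsffUS => jjfjsfffUS   [U → f U]
jjfjsfffUS => jjfjsfffsS   [U → s]
jjfjsfffsS => jjfjsfffsjH   [S → j H]
jjfjsfffsjH => jjfjsfffsjs   [H → s]

S=>jH=>jjUS=>jjfHS=>jjfHUS=>jjfjUSUS=>jjfjsSUS=>jjfjsfUS=>jjfjsffUS=>jjfjsfffUS=>jjfjsfffsS=>jjfjsfffsjH=>jjfjsfffsjs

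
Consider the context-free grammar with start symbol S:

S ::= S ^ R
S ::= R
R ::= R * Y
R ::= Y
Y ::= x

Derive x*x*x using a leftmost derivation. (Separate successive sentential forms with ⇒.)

S ⇒ R ⇒ R*Y ⇒ R*Y*Y ⇒ Y*Y*Y ⇒ x*Y*Y ⇒ x*x*Y ⇒ x*x*x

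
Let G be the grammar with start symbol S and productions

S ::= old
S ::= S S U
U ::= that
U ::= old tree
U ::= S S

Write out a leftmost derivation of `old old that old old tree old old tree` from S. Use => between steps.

S => S S U => S S U S U => S S U S U S U => old S U S U S U => old old U S U S U => old old that S U S U => old old that old U S U => old old that old old tree S U => old old that old old tree old U => old old that old old tree old old tree

S => S S U   [S ::= S S U]
S S U => S S U S U   [S ::= S S U]
S S U S U => S S U S U S U   [S ::= S S U]
S S U S U S U => old S U S U S U   [S ::= old]
old S U S U S U => old old U S U S U   [S ::= old]
old old U S U S U => old old that S U S U   [U ::= that]
old old that S U S U => old old that old U S U   [S ::= old]
old old that old U S U => old old that old old tree S U   [U ::= old tree]
old old that old old tree S U => old old that old old tree old U   [S ::= old]
old old that old old tree old U => old old that old old tree old old tree   [U ::= old tree]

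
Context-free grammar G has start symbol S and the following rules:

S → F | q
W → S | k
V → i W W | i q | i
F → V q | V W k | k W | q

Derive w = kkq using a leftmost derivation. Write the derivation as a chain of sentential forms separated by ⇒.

S ⇒ F ⇒ kW ⇒ kS ⇒ kF ⇒ kkW ⇒ kkS ⇒ kkq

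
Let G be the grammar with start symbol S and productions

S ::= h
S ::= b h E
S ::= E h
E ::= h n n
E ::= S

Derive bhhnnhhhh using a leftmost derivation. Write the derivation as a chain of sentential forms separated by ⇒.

S⇒bhE⇒bhS⇒bhEh⇒bhSh⇒bhEhh⇒bhShh⇒bhEhhh⇒bhShhh⇒bhEhhhh⇒bhhnnhhhh

S ⇒ bhE   [S ::= b h E]
bhE ⇒ bhS   [E ::= S]
bhS ⇒ bhEh   [S ::= E h]
bhEh ⇒ bhSh   [E ::= S]
bhSh ⇒ bhEhh   [S ::= E h]
bhEhh ⇒ bhShh   [E ::= S]
bhShh ⇒ bhEhhh   [S ::= E h]
bhEhhh ⇒ bhShhh   [E ::= S]
bhShhh ⇒ bhEhhhh   [S ::= E h]
bhEhhhh ⇒ bhhnnhhhh   [E ::= h n n]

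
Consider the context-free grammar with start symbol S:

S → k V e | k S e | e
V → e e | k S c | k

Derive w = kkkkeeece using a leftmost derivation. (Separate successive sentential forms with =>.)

S => kVe => kkSce => kkkSece => kkkkSeece => kkkkeeece

S => kVe   [S → k V e]
kVe => kkSce   [V → k S c]
kkSce => kkkSece   [S → k S e]
kkkSece => kkkkSeece   [S → k S e]
kkkkSeece => kkkkeeece   [S → e]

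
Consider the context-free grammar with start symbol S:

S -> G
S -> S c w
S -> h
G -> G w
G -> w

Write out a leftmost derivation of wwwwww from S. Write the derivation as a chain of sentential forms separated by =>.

S => G => Gw => Gww => Gwww => Gwwww => Gwwwww => wwwwww

S => G   [S -> G]
G => Gw   [G -> G w]
Gw => Gww   [G -> G w]
Gww => Gwww   [G -> G w]
Gwww => Gwwww   [G -> G w]
Gwwww => Gwwwww   [G -> G w]
Gwwwww => wwwwww   [G -> w]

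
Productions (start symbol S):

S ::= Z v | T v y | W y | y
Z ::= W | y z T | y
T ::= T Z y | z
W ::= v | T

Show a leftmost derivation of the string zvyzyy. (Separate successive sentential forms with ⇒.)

S ⇒ Wy ⇒ Ty ⇒ TZyy ⇒ TZyZyy ⇒ zZyZyy ⇒ zWyZyy ⇒ zvyZyy ⇒ zvyWyy ⇒ zvyTyy ⇒ zvyzyy

S ⇒ Wy   [S ::= W y]
Wy ⇒ Ty   [W ::= T]
Ty ⇒ TZyy   [T ::= T Z y]
TZyy ⇒ TZyZyy   [T ::= T Z y]
TZyZyy ⇒ zZyZyy   [T ::= z]
zZyZyy ⇒ zWyZyy   [Z ::= W]
zWyZyy ⇒ zvyZyy   [W ::= v]
zvyZyy ⇒ zvyWyy   [Z ::= W]
zvyWyy ⇒ zvyTyy   [W ::= T]
zvyTyy ⇒ zvyzyy   [T ::= z]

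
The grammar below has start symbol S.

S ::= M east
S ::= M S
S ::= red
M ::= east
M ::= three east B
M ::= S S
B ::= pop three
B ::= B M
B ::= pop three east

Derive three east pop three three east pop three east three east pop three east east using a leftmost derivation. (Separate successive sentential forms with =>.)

S => M S => three east B S => three east pop three S => three east pop three M east => three east pop three three east B east => three east pop three three east B M east => three east pop three three east pop three east M east => three east pop three three east pop three east three east B east => three east pop three three east pop three east three east pop three east east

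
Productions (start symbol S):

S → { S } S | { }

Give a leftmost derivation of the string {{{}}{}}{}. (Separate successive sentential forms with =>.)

S=>{S}S=>{{S}S}S=>{{{}}S}S=>{{{}}{}}S=>{{{}}{}}{}

S => {S}S   [S → { S } S]
{S}S => {{S}S}S   [S → { S } S]
{{S}S}S => {{{}}S}S   [S → { }]
{{{}}S}S => {{{}}{}}S   [S → { }]
{{{}}{}}S => {{{}}{}}{}   [S → { }]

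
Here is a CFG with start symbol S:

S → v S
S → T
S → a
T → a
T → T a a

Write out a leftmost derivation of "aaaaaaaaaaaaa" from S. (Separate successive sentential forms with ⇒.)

S ⇒ T   [S → T]
T ⇒ Taa   [T → T a a]
Taa ⇒ Taaaa   [T → T a a]
Taaaa ⇒ Taaaaaa   [T → T a a]
Taaaaaa ⇒ Taaaaaaaa   [T → T a a]
Taaaaaaaa ⇒ Taaaaaaaaaa   [T → T a a]
Taaaaaaaaaa ⇒ Taaaaaaaaaaaa   [T → T a a]
Taaaaaaaaaaaa ⇒ aaaaaaaaaaaaa   [T → a]

S ⇒ T ⇒ Taa ⇒ Taaaa ⇒ Taaaaaa ⇒ Taaaaaaaa ⇒ Taaaaaaaaaa ⇒ Taaaaaaaaaaaa ⇒ aaaaaaaaaaaaa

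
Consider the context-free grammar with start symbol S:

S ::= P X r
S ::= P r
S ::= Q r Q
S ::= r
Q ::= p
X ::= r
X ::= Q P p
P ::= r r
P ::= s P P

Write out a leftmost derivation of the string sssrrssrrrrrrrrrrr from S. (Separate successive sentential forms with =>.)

S => Pr   [S ::= P r]
Pr => sPPr   [P ::= s P P]
sPPr => ssPPPr   [P ::= s P P]
ssPPPr => sssPPPPr   [P ::= s P P]
sssPPPPr => sssrrPPPr   [P ::= r r]
sssrrPPPr => sssrrsPPPPr   [P ::= s P P]
sssrrsPPPPr => sssrrssPPPPPr   [P ::= s P P]
sssrrssPPPPPr => sssrrssrrPPPPr   [P ::= r r]
sssrrssrrPPPPr => sssrrssrrrrPPPr   [P ::= r r]
sssrrssrrrrPPPr => sssrrssrrrrrrPPr   [P ::= r r]
sssrrssrrrrrrPPr => sssrrssrrrrrrrrPr   [P ::= r r]
sssrrssrrrrrrrrPr => sssrrssrrrrrrrrrrr   [P ::= r r]

S=>Pr=>sPPr=>ssPPPr=>sssPPPPr=>sssrrPPPr=>sssrrsPPPPr=>sssrrssPPPPPr=>sssrrssrrPPPPr=>sssrrssrrrrPPPr=>sssrrssrrrrrrPPr=>sssrrssrrrrrrrrPr=>sssrrssrrrrrrrrrrr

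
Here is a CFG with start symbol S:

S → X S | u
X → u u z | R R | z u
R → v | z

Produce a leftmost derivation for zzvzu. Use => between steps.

S=>XS=>RRS=>zRS=>zzS=>zzXS=>zzRRS=>zzvRS=>zzvzS=>zzvzu

S => XS   [S → X S]
XS => RRS   [X → R R]
RRS => zRS   [R → z]
zRS => zzS   [R → z]
zzS => zzXS   [S → X S]
zzXS => zzRRS   [X → R R]
zzRRS => zzvRS   [R → v]
zzvRS => zzvzS   [R → z]
zzvzS => zzvzu   [S → u]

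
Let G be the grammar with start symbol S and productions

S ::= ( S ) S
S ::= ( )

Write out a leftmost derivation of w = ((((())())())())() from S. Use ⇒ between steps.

S ⇒ (S)S   [S ::= ( S ) S]
(S)S ⇒ ((S)S)S   [S ::= ( S ) S]
((S)S)S ⇒ (((S)S)S)S   [S ::= ( S ) S]
(((S)S)S)S ⇒ ((((S)S)S)S)S   [S ::= ( S ) S]
((((S)S)S)S)S ⇒ ((((())S)S)S)S   [S ::= ( )]
((((())S)S)S)S ⇒ ((((())())S)S)S   [S ::= ( )]
((((())())S)S)S ⇒ ((((())())())S)S   [S ::= ( )]
((((())())())S)S ⇒ ((((())())())())S   [S ::= ( )]
((((())())())())S ⇒ ((((())())())())()   [S ::= ( )]

S ⇒ (S)S ⇒ ((S)S)S ⇒ (((S)S)S)S ⇒ ((((S)S)S)S)S ⇒ ((((())S)S)S)S ⇒ ((((())())S)S)S ⇒ ((((())())())S)S ⇒ ((((())())())())S ⇒ ((((())())())())()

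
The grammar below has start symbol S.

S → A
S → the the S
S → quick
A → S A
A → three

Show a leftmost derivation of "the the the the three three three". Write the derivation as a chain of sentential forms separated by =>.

S => the the S => the the A => the the S A => the the A A => the the S A A => the the the the S A A => the the the the A A A => the the the the three A A => the the the the three three A => the the the the three three three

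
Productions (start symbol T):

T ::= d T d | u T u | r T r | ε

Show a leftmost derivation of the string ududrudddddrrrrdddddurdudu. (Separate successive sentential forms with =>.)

T => uTu => udTdu => uduTudu => ududTdudu => ududrTrdudu => ududruTurdudu => ududrudTdurdudu => ududruddTddurdudu => ududrudddTdddurdudu => ududruddddTddddurdudu => ududrudddddTdddddurdudu => ududrudddddrTrdddddurdudu => ududrudddddrrTrrdddddurdudu => ududrudddddrrrrdddddurdudu

T => uTu   [T ::= u T u]
uTu => udTdu   [T ::= d T d]
udTdu => uduTudu   [T ::= u T u]
uduTudu => ududTdudu   [T ::= d T d]
ududTdudu => ududrTrdudu   [T ::= r T r]
ududrTrdudu => ududruTurdudu   [T ::= u T u]
ududruTurdudu => ududrudTdurdudu   [T ::= d T d]
ududrudTdurdudu => ududruddTddurdudu   [T ::= d T d]
ududruddTddurdudu => ududrudddTdddurdudu   [T ::= d T d]
ududrudddTdddurdudu => ududruddddTddddurdudu   [T ::= d T d]
ududruddddTddddurdudu => ududrudddddTdddddurdudu   [T ::= d T d]
ududrudddddTdddddurdudu => ududrudddddrTrdddddurdudu   [T ::= r T r]
ududrudddddrTrdddddurdudu => ududrudddddrrTrrdddddurdudu   [T ::= r T r]
ududrudddddrrTrrdddddurdudu => ududrudddddrrrrdddddurdudu   [T ::= ε]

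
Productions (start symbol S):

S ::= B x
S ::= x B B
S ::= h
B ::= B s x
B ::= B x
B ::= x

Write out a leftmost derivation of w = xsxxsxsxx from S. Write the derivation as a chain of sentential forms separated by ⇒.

S ⇒ Bx ⇒ Bsxx ⇒ Bsxsxx ⇒ Bxsxsxx ⇒ Bsxxsxsxx ⇒ xsxxsxsxx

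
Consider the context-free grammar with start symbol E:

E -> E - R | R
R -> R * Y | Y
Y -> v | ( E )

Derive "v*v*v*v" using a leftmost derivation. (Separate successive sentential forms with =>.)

E=>R=>R*Y=>R*Y*Y=>R*Y*Y*Y=>Y*Y*Y*Y=>v*Y*Y*Y=>v*v*Y*Y=>v*v*v*Y=>v*v*v*v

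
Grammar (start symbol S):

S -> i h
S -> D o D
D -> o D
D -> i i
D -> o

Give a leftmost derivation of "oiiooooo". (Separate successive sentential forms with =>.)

S => DoD => oDoD => oiioD => oiiooD => oiioooD => oiiooooD => oiiooooo

S => DoD   [S -> D o D]
DoD => oDoD   [D -> o D]
oDoD => oiioD   [D -> i i]
oiioD => oiiooD   [D -> o D]
oiiooD => oiioooD   [D -> o D]
oiioooD => oiiooooD   [D -> o D]
oiiooooD => oiiooooo   [D -> o]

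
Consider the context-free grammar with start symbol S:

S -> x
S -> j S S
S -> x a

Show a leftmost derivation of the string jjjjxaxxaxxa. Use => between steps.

S => jSS   [S -> j S S]
jSS => jjSSS   [S -> j S S]
jjSSS => jjjSSSS   [S -> j S S]
jjjSSSS => jjjjSSSSS   [S -> j S S]
jjjjSSSSS => jjjjxaSSSS   [S -> x a]
jjjjxaSSSS => jjjjxaxSSS   [S -> x]
jjjjxaxSSS => jjjjxaxxaSS   [S -> x a]
jjjjxaxxaSS => jjjjxaxxaxS   [S -> x]
jjjjxaxxaxS => jjjjxaxxaxxa   [S -> x a]

S => jSS => jjSSS => jjjSSSS => jjjjSSSSS => jjjjxaSSSS => jjjjxaxSSS => jjjjxaxxaSS => jjjjxaxxaxS => jjjjxaxxaxxa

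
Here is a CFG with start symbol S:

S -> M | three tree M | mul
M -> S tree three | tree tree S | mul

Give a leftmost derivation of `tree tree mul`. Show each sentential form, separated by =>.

S => M => tree tree S => tree tree M => tree tree mul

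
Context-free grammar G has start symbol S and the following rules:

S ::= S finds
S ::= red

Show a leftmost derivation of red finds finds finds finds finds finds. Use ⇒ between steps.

S ⇒ S finds   [S ::= S finds]
S finds ⇒ S finds finds   [S ::= S finds]
S finds finds ⇒ S finds finds finds   [S ::= S finds]
S finds finds finds ⇒ S finds finds finds finds   [S ::= S finds]
S finds finds finds finds ⇒ S finds finds finds finds finds   [S ::= S finds]
S finds finds finds finds finds ⇒ S finds finds finds finds finds finds   [S ::= S finds]
S finds finds finds finds finds finds ⇒ red finds finds finds finds finds finds   [S ::= red]

S ⇒ S finds ⇒ S finds finds ⇒ S finds finds finds ⇒ S finds finds finds finds ⇒ S finds finds finds finds finds ⇒ S finds finds finds finds finds finds ⇒ red finds finds finds finds finds finds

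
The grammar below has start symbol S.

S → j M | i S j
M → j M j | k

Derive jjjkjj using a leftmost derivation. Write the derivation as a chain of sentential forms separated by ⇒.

S ⇒ jM ⇒ jjMj ⇒ jjjMjj ⇒ jjjkjj

S ⇒ jM   [S → j M]
jM ⇒ jjMj   [M → j M j]
jjMj ⇒ jjjMjj   [M → j M j]
jjjMjj ⇒ jjjkjj   [M → k]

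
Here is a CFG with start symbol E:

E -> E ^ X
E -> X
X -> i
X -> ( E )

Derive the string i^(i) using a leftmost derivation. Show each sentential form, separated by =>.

E => E^X => X^X => i^X => i^(E) => i^(X) => i^(i)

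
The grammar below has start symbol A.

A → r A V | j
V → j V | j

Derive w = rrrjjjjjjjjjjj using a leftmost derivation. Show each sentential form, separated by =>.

A => rAV   [A → r A V]
rAV => rrAVV   [A → r A V]
rrAVV => rrrAVVV   [A → r A V]
rrrAVVV => rrrjVVV   [A → j]
rrrjVVV => rrrjjVVV   [V → j V]
rrrjjVVV => rrrjjjVVV   [V → j V]
rrrjjjVVV => rrrjjjjVV   [V → j]
rrrjjjjVV => rrrjjjjjVV   [V → j V]
rrrjjjjjVV => rrrjjjjjjVV   [V → j V]
rrrjjjjjjVV => rrrjjjjjjjVV   [V → j V]
rrrjjjjjjjVV => rrrjjjjjjjjVV   [V → j V]
rrrjjjjjjjjVV => rrrjjjjjjjjjVV   [V → j V]
rrrjjjjjjjjjVV => rrrjjjjjjjjjjV   [V → j]
rrrjjjjjjjjjjV => rrrjjjjjjjjjjj   [V → j]

A => rAV => rrAVV => rrrAVVV => rrrjVVV => rrrjjVVV => rrrjjjVVV => rrrjjjjVV => rrrjjjjjVV => rrrjjjjjjVV => rrrjjjjjjjVV => rrrjjjjjjjjVV => rrrjjjjjjjjjVV => rrrjjjjjjjjjjV => rrrjjjjjjjjjjj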